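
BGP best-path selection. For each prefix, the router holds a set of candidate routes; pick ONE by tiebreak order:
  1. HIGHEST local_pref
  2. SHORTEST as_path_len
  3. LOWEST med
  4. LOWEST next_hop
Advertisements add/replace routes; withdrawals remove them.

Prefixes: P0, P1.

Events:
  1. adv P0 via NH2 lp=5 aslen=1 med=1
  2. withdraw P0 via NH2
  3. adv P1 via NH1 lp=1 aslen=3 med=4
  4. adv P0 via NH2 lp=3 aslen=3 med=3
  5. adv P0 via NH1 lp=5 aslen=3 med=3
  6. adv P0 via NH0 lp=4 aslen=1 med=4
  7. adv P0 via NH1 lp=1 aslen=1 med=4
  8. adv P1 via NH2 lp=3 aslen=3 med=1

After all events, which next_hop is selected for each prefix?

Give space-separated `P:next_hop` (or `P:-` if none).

Answer: P0:NH0 P1:NH2

Derivation:
Op 1: best P0=NH2 P1=-
Op 2: best P0=- P1=-
Op 3: best P0=- P1=NH1
Op 4: best P0=NH2 P1=NH1
Op 5: best P0=NH1 P1=NH1
Op 6: best P0=NH1 P1=NH1
Op 7: best P0=NH0 P1=NH1
Op 8: best P0=NH0 P1=NH2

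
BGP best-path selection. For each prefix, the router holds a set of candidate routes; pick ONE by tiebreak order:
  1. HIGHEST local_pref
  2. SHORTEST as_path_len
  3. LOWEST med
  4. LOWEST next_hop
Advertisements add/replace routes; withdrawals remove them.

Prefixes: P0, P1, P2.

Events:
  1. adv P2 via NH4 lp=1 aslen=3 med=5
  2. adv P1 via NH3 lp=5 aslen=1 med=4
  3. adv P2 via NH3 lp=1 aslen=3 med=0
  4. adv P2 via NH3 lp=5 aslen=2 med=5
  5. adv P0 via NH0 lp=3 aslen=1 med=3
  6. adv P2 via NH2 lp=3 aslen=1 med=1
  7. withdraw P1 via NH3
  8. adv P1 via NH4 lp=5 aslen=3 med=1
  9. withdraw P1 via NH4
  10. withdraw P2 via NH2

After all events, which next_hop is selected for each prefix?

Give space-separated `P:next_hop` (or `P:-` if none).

Answer: P0:NH0 P1:- P2:NH3

Derivation:
Op 1: best P0=- P1=- P2=NH4
Op 2: best P0=- P1=NH3 P2=NH4
Op 3: best P0=- P1=NH3 P2=NH3
Op 4: best P0=- P1=NH3 P2=NH3
Op 5: best P0=NH0 P1=NH3 P2=NH3
Op 6: best P0=NH0 P1=NH3 P2=NH3
Op 7: best P0=NH0 P1=- P2=NH3
Op 8: best P0=NH0 P1=NH4 P2=NH3
Op 9: best P0=NH0 P1=- P2=NH3
Op 10: best P0=NH0 P1=- P2=NH3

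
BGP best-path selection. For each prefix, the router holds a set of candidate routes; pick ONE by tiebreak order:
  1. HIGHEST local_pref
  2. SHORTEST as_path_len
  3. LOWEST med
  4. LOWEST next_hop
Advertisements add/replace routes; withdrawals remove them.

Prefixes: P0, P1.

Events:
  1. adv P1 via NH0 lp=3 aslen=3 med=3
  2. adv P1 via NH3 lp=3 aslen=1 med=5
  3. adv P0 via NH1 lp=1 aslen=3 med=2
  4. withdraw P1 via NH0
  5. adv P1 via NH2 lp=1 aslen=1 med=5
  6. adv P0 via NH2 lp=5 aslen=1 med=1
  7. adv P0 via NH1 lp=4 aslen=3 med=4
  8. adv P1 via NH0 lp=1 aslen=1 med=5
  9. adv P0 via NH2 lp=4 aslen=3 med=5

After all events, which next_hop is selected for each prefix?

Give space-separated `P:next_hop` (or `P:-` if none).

Op 1: best P0=- P1=NH0
Op 2: best P0=- P1=NH3
Op 3: best P0=NH1 P1=NH3
Op 4: best P0=NH1 P1=NH3
Op 5: best P0=NH1 P1=NH3
Op 6: best P0=NH2 P1=NH3
Op 7: best P0=NH2 P1=NH3
Op 8: best P0=NH2 P1=NH3
Op 9: best P0=NH1 P1=NH3

Answer: P0:NH1 P1:NH3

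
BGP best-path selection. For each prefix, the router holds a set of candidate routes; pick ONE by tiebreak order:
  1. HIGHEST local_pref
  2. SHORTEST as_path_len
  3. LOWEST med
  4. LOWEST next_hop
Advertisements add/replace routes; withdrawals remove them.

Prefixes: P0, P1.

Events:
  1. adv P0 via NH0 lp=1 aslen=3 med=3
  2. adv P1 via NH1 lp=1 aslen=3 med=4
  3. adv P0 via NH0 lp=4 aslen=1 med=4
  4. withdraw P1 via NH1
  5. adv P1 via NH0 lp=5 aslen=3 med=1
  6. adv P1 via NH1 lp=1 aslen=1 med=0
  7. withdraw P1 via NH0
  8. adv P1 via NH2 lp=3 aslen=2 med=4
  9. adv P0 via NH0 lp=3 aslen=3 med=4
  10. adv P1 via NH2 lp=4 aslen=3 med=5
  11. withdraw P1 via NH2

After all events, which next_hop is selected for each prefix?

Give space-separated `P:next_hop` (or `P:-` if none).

Op 1: best P0=NH0 P1=-
Op 2: best P0=NH0 P1=NH1
Op 3: best P0=NH0 P1=NH1
Op 4: best P0=NH0 P1=-
Op 5: best P0=NH0 P1=NH0
Op 6: best P0=NH0 P1=NH0
Op 7: best P0=NH0 P1=NH1
Op 8: best P0=NH0 P1=NH2
Op 9: best P0=NH0 P1=NH2
Op 10: best P0=NH0 P1=NH2
Op 11: best P0=NH0 P1=NH1

Answer: P0:NH0 P1:NH1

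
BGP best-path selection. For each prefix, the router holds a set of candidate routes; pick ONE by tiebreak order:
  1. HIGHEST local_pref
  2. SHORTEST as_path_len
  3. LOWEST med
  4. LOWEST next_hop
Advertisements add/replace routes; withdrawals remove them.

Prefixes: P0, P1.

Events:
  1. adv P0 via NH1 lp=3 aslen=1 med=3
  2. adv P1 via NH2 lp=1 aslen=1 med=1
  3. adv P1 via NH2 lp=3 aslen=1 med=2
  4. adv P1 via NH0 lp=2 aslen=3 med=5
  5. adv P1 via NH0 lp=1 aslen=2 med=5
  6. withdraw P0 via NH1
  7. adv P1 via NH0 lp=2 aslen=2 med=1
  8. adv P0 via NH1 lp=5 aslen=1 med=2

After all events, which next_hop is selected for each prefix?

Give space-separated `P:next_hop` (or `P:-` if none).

Answer: P0:NH1 P1:NH2

Derivation:
Op 1: best P0=NH1 P1=-
Op 2: best P0=NH1 P1=NH2
Op 3: best P0=NH1 P1=NH2
Op 4: best P0=NH1 P1=NH2
Op 5: best P0=NH1 P1=NH2
Op 6: best P0=- P1=NH2
Op 7: best P0=- P1=NH2
Op 8: best P0=NH1 P1=NH2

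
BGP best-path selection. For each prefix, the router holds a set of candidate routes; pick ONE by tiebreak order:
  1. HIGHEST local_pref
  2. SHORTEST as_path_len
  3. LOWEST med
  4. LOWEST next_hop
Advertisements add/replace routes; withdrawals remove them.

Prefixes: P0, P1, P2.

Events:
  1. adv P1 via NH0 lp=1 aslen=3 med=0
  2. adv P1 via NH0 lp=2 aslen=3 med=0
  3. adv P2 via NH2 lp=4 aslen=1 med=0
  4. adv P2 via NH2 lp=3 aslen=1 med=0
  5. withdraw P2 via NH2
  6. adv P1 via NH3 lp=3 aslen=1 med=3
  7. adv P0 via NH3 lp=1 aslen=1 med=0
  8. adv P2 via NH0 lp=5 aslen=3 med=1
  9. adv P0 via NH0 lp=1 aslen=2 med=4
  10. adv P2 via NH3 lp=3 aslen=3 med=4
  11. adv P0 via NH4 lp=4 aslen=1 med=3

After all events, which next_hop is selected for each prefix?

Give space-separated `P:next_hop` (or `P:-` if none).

Answer: P0:NH4 P1:NH3 P2:NH0

Derivation:
Op 1: best P0=- P1=NH0 P2=-
Op 2: best P0=- P1=NH0 P2=-
Op 3: best P0=- P1=NH0 P2=NH2
Op 4: best P0=- P1=NH0 P2=NH2
Op 5: best P0=- P1=NH0 P2=-
Op 6: best P0=- P1=NH3 P2=-
Op 7: best P0=NH3 P1=NH3 P2=-
Op 8: best P0=NH3 P1=NH3 P2=NH0
Op 9: best P0=NH3 P1=NH3 P2=NH0
Op 10: best P0=NH3 P1=NH3 P2=NH0
Op 11: best P0=NH4 P1=NH3 P2=NH0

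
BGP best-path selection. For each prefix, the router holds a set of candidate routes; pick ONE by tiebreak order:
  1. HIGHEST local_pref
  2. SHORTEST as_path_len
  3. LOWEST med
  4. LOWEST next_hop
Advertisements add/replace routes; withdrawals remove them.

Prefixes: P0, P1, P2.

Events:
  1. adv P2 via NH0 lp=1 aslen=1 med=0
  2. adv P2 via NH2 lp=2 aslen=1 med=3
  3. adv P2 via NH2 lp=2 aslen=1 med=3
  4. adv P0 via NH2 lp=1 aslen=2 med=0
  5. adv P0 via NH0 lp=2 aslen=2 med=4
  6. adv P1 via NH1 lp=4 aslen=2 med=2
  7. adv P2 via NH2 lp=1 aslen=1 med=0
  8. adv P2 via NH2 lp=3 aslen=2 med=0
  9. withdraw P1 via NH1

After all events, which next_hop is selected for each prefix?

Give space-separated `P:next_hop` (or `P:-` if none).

Answer: P0:NH0 P1:- P2:NH2

Derivation:
Op 1: best P0=- P1=- P2=NH0
Op 2: best P0=- P1=- P2=NH2
Op 3: best P0=- P1=- P2=NH2
Op 4: best P0=NH2 P1=- P2=NH2
Op 5: best P0=NH0 P1=- P2=NH2
Op 6: best P0=NH0 P1=NH1 P2=NH2
Op 7: best P0=NH0 P1=NH1 P2=NH0
Op 8: best P0=NH0 P1=NH1 P2=NH2
Op 9: best P0=NH0 P1=- P2=NH2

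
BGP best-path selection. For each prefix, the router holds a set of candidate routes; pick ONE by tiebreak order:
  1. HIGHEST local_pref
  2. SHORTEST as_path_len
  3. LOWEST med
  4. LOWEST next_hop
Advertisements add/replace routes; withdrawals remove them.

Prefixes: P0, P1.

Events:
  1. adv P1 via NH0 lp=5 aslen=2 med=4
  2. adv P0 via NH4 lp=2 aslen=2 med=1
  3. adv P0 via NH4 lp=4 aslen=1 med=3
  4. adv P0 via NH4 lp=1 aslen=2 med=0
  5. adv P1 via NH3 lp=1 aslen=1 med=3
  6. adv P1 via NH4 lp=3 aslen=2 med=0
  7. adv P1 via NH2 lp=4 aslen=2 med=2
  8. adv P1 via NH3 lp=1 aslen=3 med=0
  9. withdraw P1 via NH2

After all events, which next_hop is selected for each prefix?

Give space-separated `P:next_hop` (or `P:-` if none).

Answer: P0:NH4 P1:NH0

Derivation:
Op 1: best P0=- P1=NH0
Op 2: best P0=NH4 P1=NH0
Op 3: best P0=NH4 P1=NH0
Op 4: best P0=NH4 P1=NH0
Op 5: best P0=NH4 P1=NH0
Op 6: best P0=NH4 P1=NH0
Op 7: best P0=NH4 P1=NH0
Op 8: best P0=NH4 P1=NH0
Op 9: best P0=NH4 P1=NH0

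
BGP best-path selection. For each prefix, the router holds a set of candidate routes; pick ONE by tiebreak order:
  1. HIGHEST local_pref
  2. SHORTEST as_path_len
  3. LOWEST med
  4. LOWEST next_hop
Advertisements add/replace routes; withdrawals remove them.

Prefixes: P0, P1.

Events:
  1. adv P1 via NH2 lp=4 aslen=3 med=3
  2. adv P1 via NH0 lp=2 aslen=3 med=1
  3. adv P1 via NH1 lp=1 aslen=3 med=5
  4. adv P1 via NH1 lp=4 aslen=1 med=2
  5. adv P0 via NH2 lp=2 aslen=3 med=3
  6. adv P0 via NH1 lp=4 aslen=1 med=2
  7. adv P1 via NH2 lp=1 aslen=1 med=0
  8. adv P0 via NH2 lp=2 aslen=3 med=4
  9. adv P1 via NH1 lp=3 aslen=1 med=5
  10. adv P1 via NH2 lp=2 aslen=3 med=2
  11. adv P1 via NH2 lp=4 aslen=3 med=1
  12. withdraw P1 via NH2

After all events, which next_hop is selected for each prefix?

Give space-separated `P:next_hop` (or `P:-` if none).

Answer: P0:NH1 P1:NH1

Derivation:
Op 1: best P0=- P1=NH2
Op 2: best P0=- P1=NH2
Op 3: best P0=- P1=NH2
Op 4: best P0=- P1=NH1
Op 5: best P0=NH2 P1=NH1
Op 6: best P0=NH1 P1=NH1
Op 7: best P0=NH1 P1=NH1
Op 8: best P0=NH1 P1=NH1
Op 9: best P0=NH1 P1=NH1
Op 10: best P0=NH1 P1=NH1
Op 11: best P0=NH1 P1=NH2
Op 12: best P0=NH1 P1=NH1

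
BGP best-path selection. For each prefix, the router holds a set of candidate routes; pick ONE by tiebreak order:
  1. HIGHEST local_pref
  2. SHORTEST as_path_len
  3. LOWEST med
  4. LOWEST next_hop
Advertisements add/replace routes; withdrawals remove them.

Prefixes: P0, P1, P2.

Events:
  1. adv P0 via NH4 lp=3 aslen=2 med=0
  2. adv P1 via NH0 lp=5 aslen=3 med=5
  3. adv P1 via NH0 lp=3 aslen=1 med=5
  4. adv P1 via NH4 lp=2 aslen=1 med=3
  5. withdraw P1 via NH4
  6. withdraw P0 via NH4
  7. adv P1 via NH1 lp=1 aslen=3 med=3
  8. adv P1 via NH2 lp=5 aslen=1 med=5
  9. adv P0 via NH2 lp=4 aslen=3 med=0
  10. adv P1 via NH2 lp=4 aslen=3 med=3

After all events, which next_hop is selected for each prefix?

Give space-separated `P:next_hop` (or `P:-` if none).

Op 1: best P0=NH4 P1=- P2=-
Op 2: best P0=NH4 P1=NH0 P2=-
Op 3: best P0=NH4 P1=NH0 P2=-
Op 4: best P0=NH4 P1=NH0 P2=-
Op 5: best P0=NH4 P1=NH0 P2=-
Op 6: best P0=- P1=NH0 P2=-
Op 7: best P0=- P1=NH0 P2=-
Op 8: best P0=- P1=NH2 P2=-
Op 9: best P0=NH2 P1=NH2 P2=-
Op 10: best P0=NH2 P1=NH2 P2=-

Answer: P0:NH2 P1:NH2 P2:-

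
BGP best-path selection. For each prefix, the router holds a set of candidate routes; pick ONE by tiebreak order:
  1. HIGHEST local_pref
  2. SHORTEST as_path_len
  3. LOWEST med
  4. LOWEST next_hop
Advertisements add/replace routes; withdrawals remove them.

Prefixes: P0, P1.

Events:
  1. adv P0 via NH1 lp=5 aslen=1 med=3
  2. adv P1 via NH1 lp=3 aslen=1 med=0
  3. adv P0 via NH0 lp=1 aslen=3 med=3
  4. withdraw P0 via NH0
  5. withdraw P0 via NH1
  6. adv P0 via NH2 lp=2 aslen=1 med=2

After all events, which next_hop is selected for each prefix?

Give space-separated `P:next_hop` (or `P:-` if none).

Answer: P0:NH2 P1:NH1

Derivation:
Op 1: best P0=NH1 P1=-
Op 2: best P0=NH1 P1=NH1
Op 3: best P0=NH1 P1=NH1
Op 4: best P0=NH1 P1=NH1
Op 5: best P0=- P1=NH1
Op 6: best P0=NH2 P1=NH1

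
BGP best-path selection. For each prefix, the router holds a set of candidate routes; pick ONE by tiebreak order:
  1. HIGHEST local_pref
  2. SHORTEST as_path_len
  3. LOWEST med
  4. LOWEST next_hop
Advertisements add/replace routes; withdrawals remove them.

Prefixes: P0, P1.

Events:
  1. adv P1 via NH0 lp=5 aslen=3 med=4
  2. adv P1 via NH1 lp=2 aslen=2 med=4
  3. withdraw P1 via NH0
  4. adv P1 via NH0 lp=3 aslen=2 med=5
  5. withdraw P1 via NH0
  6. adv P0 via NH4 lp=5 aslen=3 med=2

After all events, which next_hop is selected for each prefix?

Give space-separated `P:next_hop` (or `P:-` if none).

Answer: P0:NH4 P1:NH1

Derivation:
Op 1: best P0=- P1=NH0
Op 2: best P0=- P1=NH0
Op 3: best P0=- P1=NH1
Op 4: best P0=- P1=NH0
Op 5: best P0=- P1=NH1
Op 6: best P0=NH4 P1=NH1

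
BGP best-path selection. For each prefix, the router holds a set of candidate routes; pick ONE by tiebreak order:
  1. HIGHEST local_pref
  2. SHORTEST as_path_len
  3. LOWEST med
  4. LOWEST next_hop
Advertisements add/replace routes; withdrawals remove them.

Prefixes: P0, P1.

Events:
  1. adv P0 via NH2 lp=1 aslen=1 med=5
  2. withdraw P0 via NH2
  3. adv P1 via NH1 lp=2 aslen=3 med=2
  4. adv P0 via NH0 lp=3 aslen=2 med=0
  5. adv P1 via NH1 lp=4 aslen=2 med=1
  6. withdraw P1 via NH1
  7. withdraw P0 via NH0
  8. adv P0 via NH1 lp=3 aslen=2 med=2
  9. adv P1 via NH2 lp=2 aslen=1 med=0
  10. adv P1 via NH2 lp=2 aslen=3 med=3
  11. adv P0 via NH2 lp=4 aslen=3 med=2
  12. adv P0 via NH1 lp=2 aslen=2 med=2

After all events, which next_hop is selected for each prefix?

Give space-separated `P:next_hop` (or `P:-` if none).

Op 1: best P0=NH2 P1=-
Op 2: best P0=- P1=-
Op 3: best P0=- P1=NH1
Op 4: best P0=NH0 P1=NH1
Op 5: best P0=NH0 P1=NH1
Op 6: best P0=NH0 P1=-
Op 7: best P0=- P1=-
Op 8: best P0=NH1 P1=-
Op 9: best P0=NH1 P1=NH2
Op 10: best P0=NH1 P1=NH2
Op 11: best P0=NH2 P1=NH2
Op 12: best P0=NH2 P1=NH2

Answer: P0:NH2 P1:NH2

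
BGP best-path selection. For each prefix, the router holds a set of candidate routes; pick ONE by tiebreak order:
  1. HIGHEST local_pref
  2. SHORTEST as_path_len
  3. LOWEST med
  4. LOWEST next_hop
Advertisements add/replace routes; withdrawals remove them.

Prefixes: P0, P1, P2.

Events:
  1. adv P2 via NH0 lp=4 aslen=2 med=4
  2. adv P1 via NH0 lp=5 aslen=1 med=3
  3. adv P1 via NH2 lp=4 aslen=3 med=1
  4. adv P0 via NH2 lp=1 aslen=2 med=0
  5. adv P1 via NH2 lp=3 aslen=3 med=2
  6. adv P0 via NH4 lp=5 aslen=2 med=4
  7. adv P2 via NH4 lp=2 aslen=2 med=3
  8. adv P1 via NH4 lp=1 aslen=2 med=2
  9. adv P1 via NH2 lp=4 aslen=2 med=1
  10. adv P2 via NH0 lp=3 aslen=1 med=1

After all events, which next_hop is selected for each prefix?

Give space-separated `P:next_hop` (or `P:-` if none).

Op 1: best P0=- P1=- P2=NH0
Op 2: best P0=- P1=NH0 P2=NH0
Op 3: best P0=- P1=NH0 P2=NH0
Op 4: best P0=NH2 P1=NH0 P2=NH0
Op 5: best P0=NH2 P1=NH0 P2=NH0
Op 6: best P0=NH4 P1=NH0 P2=NH0
Op 7: best P0=NH4 P1=NH0 P2=NH0
Op 8: best P0=NH4 P1=NH0 P2=NH0
Op 9: best P0=NH4 P1=NH0 P2=NH0
Op 10: best P0=NH4 P1=NH0 P2=NH0

Answer: P0:NH4 P1:NH0 P2:NH0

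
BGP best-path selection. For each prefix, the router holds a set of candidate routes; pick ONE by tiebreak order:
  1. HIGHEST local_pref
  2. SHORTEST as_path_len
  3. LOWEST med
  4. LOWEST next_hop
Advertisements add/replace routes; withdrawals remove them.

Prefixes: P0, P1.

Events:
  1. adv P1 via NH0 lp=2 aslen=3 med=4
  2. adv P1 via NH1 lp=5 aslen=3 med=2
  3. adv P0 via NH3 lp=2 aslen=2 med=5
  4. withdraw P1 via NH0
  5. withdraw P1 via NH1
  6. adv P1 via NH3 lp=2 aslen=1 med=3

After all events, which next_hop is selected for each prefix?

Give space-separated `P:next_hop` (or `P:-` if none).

Answer: P0:NH3 P1:NH3

Derivation:
Op 1: best P0=- P1=NH0
Op 2: best P0=- P1=NH1
Op 3: best P0=NH3 P1=NH1
Op 4: best P0=NH3 P1=NH1
Op 5: best P0=NH3 P1=-
Op 6: best P0=NH3 P1=NH3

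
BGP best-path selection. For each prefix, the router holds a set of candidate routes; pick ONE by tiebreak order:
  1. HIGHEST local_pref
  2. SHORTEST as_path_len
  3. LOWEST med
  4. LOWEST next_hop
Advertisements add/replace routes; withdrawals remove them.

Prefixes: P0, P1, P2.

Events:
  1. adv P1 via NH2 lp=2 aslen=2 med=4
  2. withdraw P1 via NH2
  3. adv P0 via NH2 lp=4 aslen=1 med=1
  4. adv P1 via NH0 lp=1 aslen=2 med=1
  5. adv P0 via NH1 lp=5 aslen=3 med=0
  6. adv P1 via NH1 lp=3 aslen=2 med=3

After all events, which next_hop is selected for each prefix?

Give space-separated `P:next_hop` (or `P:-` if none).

Answer: P0:NH1 P1:NH1 P2:-

Derivation:
Op 1: best P0=- P1=NH2 P2=-
Op 2: best P0=- P1=- P2=-
Op 3: best P0=NH2 P1=- P2=-
Op 4: best P0=NH2 P1=NH0 P2=-
Op 5: best P0=NH1 P1=NH0 P2=-
Op 6: best P0=NH1 P1=NH1 P2=-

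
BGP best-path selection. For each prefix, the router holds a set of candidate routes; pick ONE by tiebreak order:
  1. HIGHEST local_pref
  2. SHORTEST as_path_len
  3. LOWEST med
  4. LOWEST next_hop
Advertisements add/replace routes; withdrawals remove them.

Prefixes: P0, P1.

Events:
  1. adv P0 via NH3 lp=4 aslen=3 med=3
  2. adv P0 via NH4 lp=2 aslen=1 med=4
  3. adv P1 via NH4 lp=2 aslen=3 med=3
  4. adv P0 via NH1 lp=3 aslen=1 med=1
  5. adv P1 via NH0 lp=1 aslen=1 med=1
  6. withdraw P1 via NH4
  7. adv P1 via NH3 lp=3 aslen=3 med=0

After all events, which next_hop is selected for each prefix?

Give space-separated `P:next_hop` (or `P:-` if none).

Op 1: best P0=NH3 P1=-
Op 2: best P0=NH3 P1=-
Op 3: best P0=NH3 P1=NH4
Op 4: best P0=NH3 P1=NH4
Op 5: best P0=NH3 P1=NH4
Op 6: best P0=NH3 P1=NH0
Op 7: best P0=NH3 P1=NH3

Answer: P0:NH3 P1:NH3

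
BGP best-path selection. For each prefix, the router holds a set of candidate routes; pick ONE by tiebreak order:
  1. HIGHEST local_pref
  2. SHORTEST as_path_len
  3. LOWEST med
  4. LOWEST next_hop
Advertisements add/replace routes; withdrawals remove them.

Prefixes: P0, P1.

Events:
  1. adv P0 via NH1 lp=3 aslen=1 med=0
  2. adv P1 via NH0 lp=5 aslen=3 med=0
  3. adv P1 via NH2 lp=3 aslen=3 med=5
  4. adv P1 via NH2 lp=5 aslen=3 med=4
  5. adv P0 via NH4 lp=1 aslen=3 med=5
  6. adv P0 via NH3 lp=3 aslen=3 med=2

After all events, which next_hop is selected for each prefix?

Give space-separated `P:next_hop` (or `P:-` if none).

Answer: P0:NH1 P1:NH0

Derivation:
Op 1: best P0=NH1 P1=-
Op 2: best P0=NH1 P1=NH0
Op 3: best P0=NH1 P1=NH0
Op 4: best P0=NH1 P1=NH0
Op 5: best P0=NH1 P1=NH0
Op 6: best P0=NH1 P1=NH0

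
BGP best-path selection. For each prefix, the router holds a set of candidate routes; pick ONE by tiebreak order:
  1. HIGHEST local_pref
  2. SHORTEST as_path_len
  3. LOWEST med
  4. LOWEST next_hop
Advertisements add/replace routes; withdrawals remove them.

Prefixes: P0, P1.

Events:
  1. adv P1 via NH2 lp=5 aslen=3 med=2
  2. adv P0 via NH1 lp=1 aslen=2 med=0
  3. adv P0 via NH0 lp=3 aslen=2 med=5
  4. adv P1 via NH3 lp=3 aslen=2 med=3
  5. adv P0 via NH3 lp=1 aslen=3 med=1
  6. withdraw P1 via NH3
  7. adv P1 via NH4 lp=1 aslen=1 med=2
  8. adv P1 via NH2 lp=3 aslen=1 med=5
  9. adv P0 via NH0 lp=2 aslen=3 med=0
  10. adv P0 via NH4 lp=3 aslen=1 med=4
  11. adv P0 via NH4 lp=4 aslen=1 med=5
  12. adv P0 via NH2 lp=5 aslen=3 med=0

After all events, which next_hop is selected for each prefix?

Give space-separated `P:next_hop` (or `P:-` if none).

Op 1: best P0=- P1=NH2
Op 2: best P0=NH1 P1=NH2
Op 3: best P0=NH0 P1=NH2
Op 4: best P0=NH0 P1=NH2
Op 5: best P0=NH0 P1=NH2
Op 6: best P0=NH0 P1=NH2
Op 7: best P0=NH0 P1=NH2
Op 8: best P0=NH0 P1=NH2
Op 9: best P0=NH0 P1=NH2
Op 10: best P0=NH4 P1=NH2
Op 11: best P0=NH4 P1=NH2
Op 12: best P0=NH2 P1=NH2

Answer: P0:NH2 P1:NH2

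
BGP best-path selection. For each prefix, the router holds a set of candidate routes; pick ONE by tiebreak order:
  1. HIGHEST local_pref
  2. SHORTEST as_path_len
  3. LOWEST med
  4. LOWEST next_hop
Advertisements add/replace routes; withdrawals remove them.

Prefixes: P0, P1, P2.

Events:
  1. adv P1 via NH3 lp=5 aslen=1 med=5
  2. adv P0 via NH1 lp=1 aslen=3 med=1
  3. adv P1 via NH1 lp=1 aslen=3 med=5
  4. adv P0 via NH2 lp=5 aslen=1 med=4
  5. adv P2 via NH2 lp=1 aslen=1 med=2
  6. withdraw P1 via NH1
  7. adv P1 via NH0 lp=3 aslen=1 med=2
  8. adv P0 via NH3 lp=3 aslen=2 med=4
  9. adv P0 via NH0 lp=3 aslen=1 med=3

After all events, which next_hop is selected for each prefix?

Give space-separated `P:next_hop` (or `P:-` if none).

Op 1: best P0=- P1=NH3 P2=-
Op 2: best P0=NH1 P1=NH3 P2=-
Op 3: best P0=NH1 P1=NH3 P2=-
Op 4: best P0=NH2 P1=NH3 P2=-
Op 5: best P0=NH2 P1=NH3 P2=NH2
Op 6: best P0=NH2 P1=NH3 P2=NH2
Op 7: best P0=NH2 P1=NH3 P2=NH2
Op 8: best P0=NH2 P1=NH3 P2=NH2
Op 9: best P0=NH2 P1=NH3 P2=NH2

Answer: P0:NH2 P1:NH3 P2:NH2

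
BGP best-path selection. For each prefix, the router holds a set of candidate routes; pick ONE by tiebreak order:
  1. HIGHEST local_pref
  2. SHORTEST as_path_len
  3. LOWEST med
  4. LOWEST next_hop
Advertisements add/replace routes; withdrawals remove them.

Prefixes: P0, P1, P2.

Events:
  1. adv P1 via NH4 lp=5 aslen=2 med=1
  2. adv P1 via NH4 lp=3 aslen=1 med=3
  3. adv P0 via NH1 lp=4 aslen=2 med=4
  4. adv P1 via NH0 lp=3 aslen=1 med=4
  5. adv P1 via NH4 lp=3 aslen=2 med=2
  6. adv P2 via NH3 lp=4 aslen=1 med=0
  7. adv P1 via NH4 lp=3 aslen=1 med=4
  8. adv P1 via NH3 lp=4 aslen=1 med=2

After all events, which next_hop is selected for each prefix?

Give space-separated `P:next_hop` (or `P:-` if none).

Op 1: best P0=- P1=NH4 P2=-
Op 2: best P0=- P1=NH4 P2=-
Op 3: best P0=NH1 P1=NH4 P2=-
Op 4: best P0=NH1 P1=NH4 P2=-
Op 5: best P0=NH1 P1=NH0 P2=-
Op 6: best P0=NH1 P1=NH0 P2=NH3
Op 7: best P0=NH1 P1=NH0 P2=NH3
Op 8: best P0=NH1 P1=NH3 P2=NH3

Answer: P0:NH1 P1:NH3 P2:NH3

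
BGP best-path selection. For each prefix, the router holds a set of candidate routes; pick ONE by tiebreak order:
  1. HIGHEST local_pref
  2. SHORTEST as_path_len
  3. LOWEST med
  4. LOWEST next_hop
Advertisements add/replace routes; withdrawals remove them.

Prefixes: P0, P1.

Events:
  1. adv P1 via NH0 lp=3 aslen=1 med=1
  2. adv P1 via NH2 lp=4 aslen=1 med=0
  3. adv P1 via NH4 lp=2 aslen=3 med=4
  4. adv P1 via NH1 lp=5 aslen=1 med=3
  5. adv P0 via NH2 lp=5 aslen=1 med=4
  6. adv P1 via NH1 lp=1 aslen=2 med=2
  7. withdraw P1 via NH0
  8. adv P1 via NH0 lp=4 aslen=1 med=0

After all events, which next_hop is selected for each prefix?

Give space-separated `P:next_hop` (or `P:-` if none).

Op 1: best P0=- P1=NH0
Op 2: best P0=- P1=NH2
Op 3: best P0=- P1=NH2
Op 4: best P0=- P1=NH1
Op 5: best P0=NH2 P1=NH1
Op 6: best P0=NH2 P1=NH2
Op 7: best P0=NH2 P1=NH2
Op 8: best P0=NH2 P1=NH0

Answer: P0:NH2 P1:NH0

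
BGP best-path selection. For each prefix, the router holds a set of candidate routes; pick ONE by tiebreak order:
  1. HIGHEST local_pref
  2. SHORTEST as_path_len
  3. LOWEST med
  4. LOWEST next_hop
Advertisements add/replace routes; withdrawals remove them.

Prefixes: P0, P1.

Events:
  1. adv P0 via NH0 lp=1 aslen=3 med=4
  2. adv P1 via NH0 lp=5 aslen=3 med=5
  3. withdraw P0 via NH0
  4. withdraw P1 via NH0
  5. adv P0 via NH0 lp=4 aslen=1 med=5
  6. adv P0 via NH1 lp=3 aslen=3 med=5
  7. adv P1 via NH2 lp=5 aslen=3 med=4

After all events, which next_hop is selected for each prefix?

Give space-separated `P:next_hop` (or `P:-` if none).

Answer: P0:NH0 P1:NH2

Derivation:
Op 1: best P0=NH0 P1=-
Op 2: best P0=NH0 P1=NH0
Op 3: best P0=- P1=NH0
Op 4: best P0=- P1=-
Op 5: best P0=NH0 P1=-
Op 6: best P0=NH0 P1=-
Op 7: best P0=NH0 P1=NH2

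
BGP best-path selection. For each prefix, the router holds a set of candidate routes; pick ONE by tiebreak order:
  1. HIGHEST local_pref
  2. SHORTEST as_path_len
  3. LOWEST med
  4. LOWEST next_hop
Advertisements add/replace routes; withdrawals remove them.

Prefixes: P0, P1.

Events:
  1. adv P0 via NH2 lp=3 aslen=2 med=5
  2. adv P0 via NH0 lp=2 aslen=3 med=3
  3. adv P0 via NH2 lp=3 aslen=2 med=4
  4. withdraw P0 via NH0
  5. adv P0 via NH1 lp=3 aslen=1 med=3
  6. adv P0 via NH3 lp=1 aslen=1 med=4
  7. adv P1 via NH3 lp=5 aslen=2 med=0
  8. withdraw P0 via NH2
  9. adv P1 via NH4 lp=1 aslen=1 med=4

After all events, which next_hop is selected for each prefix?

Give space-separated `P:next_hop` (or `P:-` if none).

Answer: P0:NH1 P1:NH3

Derivation:
Op 1: best P0=NH2 P1=-
Op 2: best P0=NH2 P1=-
Op 3: best P0=NH2 P1=-
Op 4: best P0=NH2 P1=-
Op 5: best P0=NH1 P1=-
Op 6: best P0=NH1 P1=-
Op 7: best P0=NH1 P1=NH3
Op 8: best P0=NH1 P1=NH3
Op 9: best P0=NH1 P1=NH3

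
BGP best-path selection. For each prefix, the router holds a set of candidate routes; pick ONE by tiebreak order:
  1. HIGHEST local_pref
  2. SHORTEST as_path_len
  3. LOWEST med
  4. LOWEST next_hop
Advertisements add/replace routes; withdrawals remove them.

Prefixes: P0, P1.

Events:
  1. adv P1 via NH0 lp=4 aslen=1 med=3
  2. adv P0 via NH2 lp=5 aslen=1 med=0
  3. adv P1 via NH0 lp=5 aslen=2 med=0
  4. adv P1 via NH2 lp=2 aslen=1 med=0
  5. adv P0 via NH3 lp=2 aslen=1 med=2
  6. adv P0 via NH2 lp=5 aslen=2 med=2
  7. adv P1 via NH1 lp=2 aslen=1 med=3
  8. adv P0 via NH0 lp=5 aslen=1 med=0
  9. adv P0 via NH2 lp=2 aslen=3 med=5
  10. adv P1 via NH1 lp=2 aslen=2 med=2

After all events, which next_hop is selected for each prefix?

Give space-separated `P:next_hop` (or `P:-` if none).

Op 1: best P0=- P1=NH0
Op 2: best P0=NH2 P1=NH0
Op 3: best P0=NH2 P1=NH0
Op 4: best P0=NH2 P1=NH0
Op 5: best P0=NH2 P1=NH0
Op 6: best P0=NH2 P1=NH0
Op 7: best P0=NH2 P1=NH0
Op 8: best P0=NH0 P1=NH0
Op 9: best P0=NH0 P1=NH0
Op 10: best P0=NH0 P1=NH0

Answer: P0:NH0 P1:NH0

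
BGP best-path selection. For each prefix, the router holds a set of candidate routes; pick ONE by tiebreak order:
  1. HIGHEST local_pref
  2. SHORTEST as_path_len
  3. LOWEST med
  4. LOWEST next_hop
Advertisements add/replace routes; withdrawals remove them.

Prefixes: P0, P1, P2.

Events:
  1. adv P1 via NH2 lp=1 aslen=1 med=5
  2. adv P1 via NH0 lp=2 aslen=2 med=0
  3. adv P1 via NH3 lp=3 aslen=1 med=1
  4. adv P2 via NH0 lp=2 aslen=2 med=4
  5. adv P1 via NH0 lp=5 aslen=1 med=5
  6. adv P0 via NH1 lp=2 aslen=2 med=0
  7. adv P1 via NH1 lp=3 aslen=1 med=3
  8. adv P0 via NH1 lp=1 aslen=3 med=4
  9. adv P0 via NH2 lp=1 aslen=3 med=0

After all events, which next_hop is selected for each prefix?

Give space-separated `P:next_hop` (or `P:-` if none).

Op 1: best P0=- P1=NH2 P2=-
Op 2: best P0=- P1=NH0 P2=-
Op 3: best P0=- P1=NH3 P2=-
Op 4: best P0=- P1=NH3 P2=NH0
Op 5: best P0=- P1=NH0 P2=NH0
Op 6: best P0=NH1 P1=NH0 P2=NH0
Op 7: best P0=NH1 P1=NH0 P2=NH0
Op 8: best P0=NH1 P1=NH0 P2=NH0
Op 9: best P0=NH2 P1=NH0 P2=NH0

Answer: P0:NH2 P1:NH0 P2:NH0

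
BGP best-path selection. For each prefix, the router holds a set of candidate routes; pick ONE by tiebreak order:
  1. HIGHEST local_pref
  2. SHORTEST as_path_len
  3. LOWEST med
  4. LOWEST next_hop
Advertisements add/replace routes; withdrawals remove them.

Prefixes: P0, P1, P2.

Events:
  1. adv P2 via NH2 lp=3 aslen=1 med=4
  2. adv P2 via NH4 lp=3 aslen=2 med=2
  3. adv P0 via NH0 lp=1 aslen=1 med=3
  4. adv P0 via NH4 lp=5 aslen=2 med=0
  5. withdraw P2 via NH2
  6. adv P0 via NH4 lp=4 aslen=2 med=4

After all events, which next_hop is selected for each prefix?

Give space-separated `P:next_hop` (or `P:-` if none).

Op 1: best P0=- P1=- P2=NH2
Op 2: best P0=- P1=- P2=NH2
Op 3: best P0=NH0 P1=- P2=NH2
Op 4: best P0=NH4 P1=- P2=NH2
Op 5: best P0=NH4 P1=- P2=NH4
Op 6: best P0=NH4 P1=- P2=NH4

Answer: P0:NH4 P1:- P2:NH4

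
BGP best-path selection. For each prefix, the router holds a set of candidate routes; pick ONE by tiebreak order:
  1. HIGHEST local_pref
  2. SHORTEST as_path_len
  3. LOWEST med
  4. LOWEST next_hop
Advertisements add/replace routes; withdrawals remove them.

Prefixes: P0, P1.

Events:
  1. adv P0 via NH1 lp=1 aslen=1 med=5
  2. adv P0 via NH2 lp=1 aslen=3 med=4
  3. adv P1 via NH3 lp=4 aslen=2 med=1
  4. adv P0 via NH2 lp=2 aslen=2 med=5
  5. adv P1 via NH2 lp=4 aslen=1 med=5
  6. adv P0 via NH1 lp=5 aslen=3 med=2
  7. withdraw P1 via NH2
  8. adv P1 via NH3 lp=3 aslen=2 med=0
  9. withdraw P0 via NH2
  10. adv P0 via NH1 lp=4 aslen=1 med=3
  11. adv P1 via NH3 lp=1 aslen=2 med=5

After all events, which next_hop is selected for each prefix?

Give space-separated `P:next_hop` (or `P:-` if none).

Answer: P0:NH1 P1:NH3

Derivation:
Op 1: best P0=NH1 P1=-
Op 2: best P0=NH1 P1=-
Op 3: best P0=NH1 P1=NH3
Op 4: best P0=NH2 P1=NH3
Op 5: best P0=NH2 P1=NH2
Op 6: best P0=NH1 P1=NH2
Op 7: best P0=NH1 P1=NH3
Op 8: best P0=NH1 P1=NH3
Op 9: best P0=NH1 P1=NH3
Op 10: best P0=NH1 P1=NH3
Op 11: best P0=NH1 P1=NH3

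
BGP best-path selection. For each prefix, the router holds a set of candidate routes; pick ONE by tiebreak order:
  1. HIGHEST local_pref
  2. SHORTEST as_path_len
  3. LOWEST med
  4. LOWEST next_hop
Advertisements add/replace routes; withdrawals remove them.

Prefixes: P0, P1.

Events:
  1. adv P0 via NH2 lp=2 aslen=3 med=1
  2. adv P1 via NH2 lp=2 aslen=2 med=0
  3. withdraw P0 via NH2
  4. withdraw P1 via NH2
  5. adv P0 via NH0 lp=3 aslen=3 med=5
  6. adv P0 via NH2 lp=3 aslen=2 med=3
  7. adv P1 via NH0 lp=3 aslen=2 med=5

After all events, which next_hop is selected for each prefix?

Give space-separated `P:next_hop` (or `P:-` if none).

Op 1: best P0=NH2 P1=-
Op 2: best P0=NH2 P1=NH2
Op 3: best P0=- P1=NH2
Op 4: best P0=- P1=-
Op 5: best P0=NH0 P1=-
Op 6: best P0=NH2 P1=-
Op 7: best P0=NH2 P1=NH0

Answer: P0:NH2 P1:NH0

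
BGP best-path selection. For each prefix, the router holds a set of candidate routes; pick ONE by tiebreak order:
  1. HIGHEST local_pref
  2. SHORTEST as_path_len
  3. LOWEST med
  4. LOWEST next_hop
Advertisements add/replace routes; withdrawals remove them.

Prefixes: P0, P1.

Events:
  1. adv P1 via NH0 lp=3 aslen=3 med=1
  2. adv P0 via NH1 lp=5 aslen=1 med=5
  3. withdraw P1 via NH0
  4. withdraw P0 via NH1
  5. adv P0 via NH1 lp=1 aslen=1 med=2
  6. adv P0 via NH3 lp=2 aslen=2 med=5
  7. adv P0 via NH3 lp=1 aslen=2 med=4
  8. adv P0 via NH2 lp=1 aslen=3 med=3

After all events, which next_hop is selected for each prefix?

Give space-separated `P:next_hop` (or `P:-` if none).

Answer: P0:NH1 P1:-

Derivation:
Op 1: best P0=- P1=NH0
Op 2: best P0=NH1 P1=NH0
Op 3: best P0=NH1 P1=-
Op 4: best P0=- P1=-
Op 5: best P0=NH1 P1=-
Op 6: best P0=NH3 P1=-
Op 7: best P0=NH1 P1=-
Op 8: best P0=NH1 P1=-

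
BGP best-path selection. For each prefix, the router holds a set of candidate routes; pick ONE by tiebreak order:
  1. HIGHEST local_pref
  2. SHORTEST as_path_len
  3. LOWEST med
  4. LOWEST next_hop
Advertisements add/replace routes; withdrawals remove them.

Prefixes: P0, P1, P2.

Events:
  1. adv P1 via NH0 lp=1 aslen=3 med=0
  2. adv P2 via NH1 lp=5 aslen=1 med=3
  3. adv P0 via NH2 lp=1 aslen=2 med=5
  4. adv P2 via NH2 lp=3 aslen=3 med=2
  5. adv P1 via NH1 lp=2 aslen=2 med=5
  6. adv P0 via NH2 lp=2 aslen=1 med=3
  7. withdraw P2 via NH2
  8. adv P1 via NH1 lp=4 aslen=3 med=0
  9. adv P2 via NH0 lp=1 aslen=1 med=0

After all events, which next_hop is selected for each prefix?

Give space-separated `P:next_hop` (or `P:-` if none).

Answer: P0:NH2 P1:NH1 P2:NH1

Derivation:
Op 1: best P0=- P1=NH0 P2=-
Op 2: best P0=- P1=NH0 P2=NH1
Op 3: best P0=NH2 P1=NH0 P2=NH1
Op 4: best P0=NH2 P1=NH0 P2=NH1
Op 5: best P0=NH2 P1=NH1 P2=NH1
Op 6: best P0=NH2 P1=NH1 P2=NH1
Op 7: best P0=NH2 P1=NH1 P2=NH1
Op 8: best P0=NH2 P1=NH1 P2=NH1
Op 9: best P0=NH2 P1=NH1 P2=NH1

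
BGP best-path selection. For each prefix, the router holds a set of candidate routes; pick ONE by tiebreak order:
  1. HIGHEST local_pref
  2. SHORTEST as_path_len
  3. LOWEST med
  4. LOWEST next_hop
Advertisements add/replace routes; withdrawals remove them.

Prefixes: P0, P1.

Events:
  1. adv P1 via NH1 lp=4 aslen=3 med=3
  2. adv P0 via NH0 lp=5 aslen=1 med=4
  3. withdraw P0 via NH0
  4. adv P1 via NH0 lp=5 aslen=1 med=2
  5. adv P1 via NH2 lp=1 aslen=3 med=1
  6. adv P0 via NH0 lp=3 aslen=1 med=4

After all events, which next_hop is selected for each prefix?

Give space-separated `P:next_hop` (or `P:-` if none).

Answer: P0:NH0 P1:NH0

Derivation:
Op 1: best P0=- P1=NH1
Op 2: best P0=NH0 P1=NH1
Op 3: best P0=- P1=NH1
Op 4: best P0=- P1=NH0
Op 5: best P0=- P1=NH0
Op 6: best P0=NH0 P1=NH0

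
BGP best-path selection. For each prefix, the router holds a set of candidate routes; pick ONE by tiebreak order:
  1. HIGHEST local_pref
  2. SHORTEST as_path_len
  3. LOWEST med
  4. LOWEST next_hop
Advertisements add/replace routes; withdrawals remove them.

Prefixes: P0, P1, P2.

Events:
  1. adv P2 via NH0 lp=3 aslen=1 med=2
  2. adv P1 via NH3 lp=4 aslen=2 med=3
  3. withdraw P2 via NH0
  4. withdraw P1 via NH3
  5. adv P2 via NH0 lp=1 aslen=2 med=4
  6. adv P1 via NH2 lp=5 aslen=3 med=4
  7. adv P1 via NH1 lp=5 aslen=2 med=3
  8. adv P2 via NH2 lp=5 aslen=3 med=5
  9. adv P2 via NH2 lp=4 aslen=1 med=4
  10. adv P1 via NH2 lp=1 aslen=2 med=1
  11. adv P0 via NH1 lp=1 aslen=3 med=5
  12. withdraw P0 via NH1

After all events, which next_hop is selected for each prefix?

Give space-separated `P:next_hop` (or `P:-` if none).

Op 1: best P0=- P1=- P2=NH0
Op 2: best P0=- P1=NH3 P2=NH0
Op 3: best P0=- P1=NH3 P2=-
Op 4: best P0=- P1=- P2=-
Op 5: best P0=- P1=- P2=NH0
Op 6: best P0=- P1=NH2 P2=NH0
Op 7: best P0=- P1=NH1 P2=NH0
Op 8: best P0=- P1=NH1 P2=NH2
Op 9: best P0=- P1=NH1 P2=NH2
Op 10: best P0=- P1=NH1 P2=NH2
Op 11: best P0=NH1 P1=NH1 P2=NH2
Op 12: best P0=- P1=NH1 P2=NH2

Answer: P0:- P1:NH1 P2:NH2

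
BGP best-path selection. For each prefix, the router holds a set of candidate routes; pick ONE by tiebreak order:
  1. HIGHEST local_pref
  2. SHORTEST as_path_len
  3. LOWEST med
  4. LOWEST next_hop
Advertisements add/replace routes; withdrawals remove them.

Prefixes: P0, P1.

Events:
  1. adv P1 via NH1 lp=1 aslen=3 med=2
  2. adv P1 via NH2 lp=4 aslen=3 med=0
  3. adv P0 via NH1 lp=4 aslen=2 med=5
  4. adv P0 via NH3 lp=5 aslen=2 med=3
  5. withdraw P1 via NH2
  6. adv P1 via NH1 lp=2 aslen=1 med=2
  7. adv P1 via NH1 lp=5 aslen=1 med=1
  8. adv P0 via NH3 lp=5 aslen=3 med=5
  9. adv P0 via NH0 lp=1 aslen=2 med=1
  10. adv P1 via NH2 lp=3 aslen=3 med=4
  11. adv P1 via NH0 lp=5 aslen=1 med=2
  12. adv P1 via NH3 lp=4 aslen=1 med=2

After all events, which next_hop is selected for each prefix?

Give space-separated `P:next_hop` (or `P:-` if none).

Op 1: best P0=- P1=NH1
Op 2: best P0=- P1=NH2
Op 3: best P0=NH1 P1=NH2
Op 4: best P0=NH3 P1=NH2
Op 5: best P0=NH3 P1=NH1
Op 6: best P0=NH3 P1=NH1
Op 7: best P0=NH3 P1=NH1
Op 8: best P0=NH3 P1=NH1
Op 9: best P0=NH3 P1=NH1
Op 10: best P0=NH3 P1=NH1
Op 11: best P0=NH3 P1=NH1
Op 12: best P0=NH3 P1=NH1

Answer: P0:NH3 P1:NH1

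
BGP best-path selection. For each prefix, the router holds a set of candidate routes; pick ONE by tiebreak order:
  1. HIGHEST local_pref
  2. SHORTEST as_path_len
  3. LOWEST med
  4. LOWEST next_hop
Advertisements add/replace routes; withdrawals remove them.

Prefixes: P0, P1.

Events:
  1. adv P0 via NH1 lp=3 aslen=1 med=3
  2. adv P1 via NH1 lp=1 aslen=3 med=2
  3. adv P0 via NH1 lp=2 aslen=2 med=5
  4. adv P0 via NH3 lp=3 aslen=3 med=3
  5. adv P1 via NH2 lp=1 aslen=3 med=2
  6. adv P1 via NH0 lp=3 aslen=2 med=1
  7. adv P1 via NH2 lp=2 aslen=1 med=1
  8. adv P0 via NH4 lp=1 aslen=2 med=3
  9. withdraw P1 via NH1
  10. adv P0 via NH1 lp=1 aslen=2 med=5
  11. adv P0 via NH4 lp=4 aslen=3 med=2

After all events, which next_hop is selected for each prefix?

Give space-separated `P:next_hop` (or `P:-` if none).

Answer: P0:NH4 P1:NH0

Derivation:
Op 1: best P0=NH1 P1=-
Op 2: best P0=NH1 P1=NH1
Op 3: best P0=NH1 P1=NH1
Op 4: best P0=NH3 P1=NH1
Op 5: best P0=NH3 P1=NH1
Op 6: best P0=NH3 P1=NH0
Op 7: best P0=NH3 P1=NH0
Op 8: best P0=NH3 P1=NH0
Op 9: best P0=NH3 P1=NH0
Op 10: best P0=NH3 P1=NH0
Op 11: best P0=NH4 P1=NH0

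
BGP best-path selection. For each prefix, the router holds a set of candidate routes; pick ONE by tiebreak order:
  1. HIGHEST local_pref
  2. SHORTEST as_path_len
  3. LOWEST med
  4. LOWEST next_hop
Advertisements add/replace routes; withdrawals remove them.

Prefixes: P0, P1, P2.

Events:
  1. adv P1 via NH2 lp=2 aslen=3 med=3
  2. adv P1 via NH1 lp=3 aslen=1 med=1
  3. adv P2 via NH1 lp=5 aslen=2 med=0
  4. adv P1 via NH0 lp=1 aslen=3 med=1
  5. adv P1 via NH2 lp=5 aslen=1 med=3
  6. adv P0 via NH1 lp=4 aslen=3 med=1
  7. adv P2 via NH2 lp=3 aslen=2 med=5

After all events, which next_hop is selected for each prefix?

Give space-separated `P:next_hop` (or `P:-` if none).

Op 1: best P0=- P1=NH2 P2=-
Op 2: best P0=- P1=NH1 P2=-
Op 3: best P0=- P1=NH1 P2=NH1
Op 4: best P0=- P1=NH1 P2=NH1
Op 5: best P0=- P1=NH2 P2=NH1
Op 6: best P0=NH1 P1=NH2 P2=NH1
Op 7: best P0=NH1 P1=NH2 P2=NH1

Answer: P0:NH1 P1:NH2 P2:NH1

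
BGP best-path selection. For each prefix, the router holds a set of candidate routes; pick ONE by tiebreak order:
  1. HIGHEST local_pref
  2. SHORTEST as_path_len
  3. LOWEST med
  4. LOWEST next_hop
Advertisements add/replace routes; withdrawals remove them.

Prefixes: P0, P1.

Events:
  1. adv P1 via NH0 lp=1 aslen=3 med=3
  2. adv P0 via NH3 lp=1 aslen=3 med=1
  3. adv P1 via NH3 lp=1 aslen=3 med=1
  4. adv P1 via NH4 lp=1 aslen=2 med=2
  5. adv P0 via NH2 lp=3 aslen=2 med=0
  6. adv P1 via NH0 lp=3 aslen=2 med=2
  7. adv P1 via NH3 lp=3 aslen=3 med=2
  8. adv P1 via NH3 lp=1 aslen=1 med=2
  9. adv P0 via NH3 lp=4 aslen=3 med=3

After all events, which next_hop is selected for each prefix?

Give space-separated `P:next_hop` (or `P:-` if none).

Answer: P0:NH3 P1:NH0

Derivation:
Op 1: best P0=- P1=NH0
Op 2: best P0=NH3 P1=NH0
Op 3: best P0=NH3 P1=NH3
Op 4: best P0=NH3 P1=NH4
Op 5: best P0=NH2 P1=NH4
Op 6: best P0=NH2 P1=NH0
Op 7: best P0=NH2 P1=NH0
Op 8: best P0=NH2 P1=NH0
Op 9: best P0=NH3 P1=NH0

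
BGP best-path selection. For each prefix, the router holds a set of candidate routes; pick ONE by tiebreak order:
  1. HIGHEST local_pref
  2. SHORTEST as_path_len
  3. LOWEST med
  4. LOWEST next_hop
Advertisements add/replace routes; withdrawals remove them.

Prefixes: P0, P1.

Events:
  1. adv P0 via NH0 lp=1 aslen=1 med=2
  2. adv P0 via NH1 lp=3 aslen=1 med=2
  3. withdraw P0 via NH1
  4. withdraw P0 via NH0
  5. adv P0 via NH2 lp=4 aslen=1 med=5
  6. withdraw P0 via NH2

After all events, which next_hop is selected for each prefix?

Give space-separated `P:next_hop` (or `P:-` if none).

Answer: P0:- P1:-

Derivation:
Op 1: best P0=NH0 P1=-
Op 2: best P0=NH1 P1=-
Op 3: best P0=NH0 P1=-
Op 4: best P0=- P1=-
Op 5: best P0=NH2 P1=-
Op 6: best P0=- P1=-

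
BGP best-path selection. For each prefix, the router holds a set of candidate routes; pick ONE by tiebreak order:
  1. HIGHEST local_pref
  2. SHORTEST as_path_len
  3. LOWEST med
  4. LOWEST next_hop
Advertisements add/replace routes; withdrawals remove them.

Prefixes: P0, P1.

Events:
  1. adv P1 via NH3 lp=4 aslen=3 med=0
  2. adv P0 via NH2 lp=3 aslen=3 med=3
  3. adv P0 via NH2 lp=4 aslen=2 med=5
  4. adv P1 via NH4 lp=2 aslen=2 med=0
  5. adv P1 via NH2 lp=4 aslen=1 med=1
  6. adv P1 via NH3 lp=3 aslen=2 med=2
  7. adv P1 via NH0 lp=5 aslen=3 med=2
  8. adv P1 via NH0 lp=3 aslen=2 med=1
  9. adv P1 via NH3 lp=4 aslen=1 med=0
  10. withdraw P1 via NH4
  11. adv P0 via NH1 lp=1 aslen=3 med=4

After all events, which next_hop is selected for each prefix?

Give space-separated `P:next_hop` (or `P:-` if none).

Op 1: best P0=- P1=NH3
Op 2: best P0=NH2 P1=NH3
Op 3: best P0=NH2 P1=NH3
Op 4: best P0=NH2 P1=NH3
Op 5: best P0=NH2 P1=NH2
Op 6: best P0=NH2 P1=NH2
Op 7: best P0=NH2 P1=NH0
Op 8: best P0=NH2 P1=NH2
Op 9: best P0=NH2 P1=NH3
Op 10: best P0=NH2 P1=NH3
Op 11: best P0=NH2 P1=NH3

Answer: P0:NH2 P1:NH3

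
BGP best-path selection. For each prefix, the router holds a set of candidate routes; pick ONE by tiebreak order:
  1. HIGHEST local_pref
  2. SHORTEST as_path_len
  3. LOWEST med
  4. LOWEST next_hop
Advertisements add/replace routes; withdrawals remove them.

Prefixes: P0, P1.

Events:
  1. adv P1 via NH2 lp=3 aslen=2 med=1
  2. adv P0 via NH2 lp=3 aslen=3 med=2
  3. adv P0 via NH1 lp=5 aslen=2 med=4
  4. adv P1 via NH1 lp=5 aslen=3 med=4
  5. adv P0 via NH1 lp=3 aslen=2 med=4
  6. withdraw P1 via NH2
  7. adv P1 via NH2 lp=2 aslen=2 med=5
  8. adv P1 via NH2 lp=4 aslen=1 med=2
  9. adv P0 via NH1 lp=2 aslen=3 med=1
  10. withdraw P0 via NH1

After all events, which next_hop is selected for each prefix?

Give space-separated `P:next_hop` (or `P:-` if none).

Answer: P0:NH2 P1:NH1

Derivation:
Op 1: best P0=- P1=NH2
Op 2: best P0=NH2 P1=NH2
Op 3: best P0=NH1 P1=NH2
Op 4: best P0=NH1 P1=NH1
Op 5: best P0=NH1 P1=NH1
Op 6: best P0=NH1 P1=NH1
Op 7: best P0=NH1 P1=NH1
Op 8: best P0=NH1 P1=NH1
Op 9: best P0=NH2 P1=NH1
Op 10: best P0=NH2 P1=NH1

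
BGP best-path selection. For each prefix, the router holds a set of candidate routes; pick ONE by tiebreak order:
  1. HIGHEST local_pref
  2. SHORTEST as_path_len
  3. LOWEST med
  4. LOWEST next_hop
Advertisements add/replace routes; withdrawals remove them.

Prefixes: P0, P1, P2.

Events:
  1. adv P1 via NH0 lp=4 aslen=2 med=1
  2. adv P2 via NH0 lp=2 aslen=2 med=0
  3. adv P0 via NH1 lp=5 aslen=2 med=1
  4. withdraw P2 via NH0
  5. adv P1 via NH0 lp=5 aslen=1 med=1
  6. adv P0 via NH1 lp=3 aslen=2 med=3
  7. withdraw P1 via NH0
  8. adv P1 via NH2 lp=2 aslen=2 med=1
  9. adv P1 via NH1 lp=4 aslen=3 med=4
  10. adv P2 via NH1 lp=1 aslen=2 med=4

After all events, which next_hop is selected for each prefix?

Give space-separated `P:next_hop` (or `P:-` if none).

Answer: P0:NH1 P1:NH1 P2:NH1

Derivation:
Op 1: best P0=- P1=NH0 P2=-
Op 2: best P0=- P1=NH0 P2=NH0
Op 3: best P0=NH1 P1=NH0 P2=NH0
Op 4: best P0=NH1 P1=NH0 P2=-
Op 5: best P0=NH1 P1=NH0 P2=-
Op 6: best P0=NH1 P1=NH0 P2=-
Op 7: best P0=NH1 P1=- P2=-
Op 8: best P0=NH1 P1=NH2 P2=-
Op 9: best P0=NH1 P1=NH1 P2=-
Op 10: best P0=NH1 P1=NH1 P2=NH1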